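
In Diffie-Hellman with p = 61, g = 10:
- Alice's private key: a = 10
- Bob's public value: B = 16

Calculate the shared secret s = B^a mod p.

Step 1: s = B^a mod p = 16^10 mod 61.
  16^1 mod 61 = 16
  16^2 mod 61 = (16 * 16) mod 61 = 12
  16^3 mod 61 = (12 * 16) mod 61 = 9
  16^4 mod 61 = (9 * 16) mod 61 = 22
  16^5 mod 61 = (22 * 16) mod 61 = 47
  16^6 mod 61 = (47 * 16) mod 61 = 20
  16^7 mod 61 = (20 * 16) mod 61 = 15
  16^8 mod 61 = (15 * 16) mod 61 = 57
  16^9 mod 61 = (57 * 16) mod 61 = 58
  16^10 mod 61 = (58 * 16) mod 61 = 13
Result: shared secret = 13.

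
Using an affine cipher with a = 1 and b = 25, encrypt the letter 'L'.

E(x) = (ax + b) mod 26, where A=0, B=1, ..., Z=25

Step 1: Convert 'L' to number: x = 11.
Step 2: E(11) = (1 * 11 + 25) mod 26 = 36 mod 26 = 10.
Step 3: Convert 10 back to letter: K.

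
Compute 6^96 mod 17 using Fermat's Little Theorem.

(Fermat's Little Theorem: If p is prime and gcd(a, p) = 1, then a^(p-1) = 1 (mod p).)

Step 1: Since 17 is prime, by Fermat's Little Theorem: 6^16 = 1 (mod 17).
Step 2: Reduce exponent: 96 mod 16 = 0.
Step 3: So 6^96 = 6^0 (mod 17).
Step 4: 6^0 mod 17 = 1.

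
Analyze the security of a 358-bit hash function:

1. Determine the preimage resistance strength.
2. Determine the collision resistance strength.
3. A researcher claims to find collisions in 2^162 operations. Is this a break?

Step 1: Preimage resistance requires brute-force of 2^358 operations.
Step 2: Collision resistance (birthday bound) = 2^(358/2) = 2^179.
Step 3: The claimed attack costs 2^162 operations.
Step 4: Since 2^162 < 2^179, the claimed attack beats the generic birthday bound, so collision resistance is broken.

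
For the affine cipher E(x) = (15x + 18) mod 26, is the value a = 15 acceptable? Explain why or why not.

Step 1: Compute gcd(15, 26).
Step 2: gcd(15, 26) = 1.
Since gcd = 1, 15 is coprime with 26, so it is a valid key.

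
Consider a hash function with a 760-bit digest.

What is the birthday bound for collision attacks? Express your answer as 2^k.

Step 1: The birthday paradox gives collision probability ~50% after sqrt(2^n) = 2^(n/2) hashes.
Step 2: For 760-bit output: 2^(760/2) = 2^380.
Step 3: Approximately 2^380 hash computations needed.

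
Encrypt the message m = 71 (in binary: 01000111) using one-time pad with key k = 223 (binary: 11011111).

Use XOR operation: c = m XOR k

Step 1: Write out the XOR operation bit by bit:
  Message: 01000111
  Key:     11011111
  XOR:     10011000
Step 2: Convert to decimal: 10011000 = 152.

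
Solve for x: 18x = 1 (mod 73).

Step 1: We need x such that 18 * x = 1 (mod 73).
Step 2: Using the extended Euclidean algorithm or trial:
  18 * 69 = 1242 = 17 * 73 + 1.
Step 3: Since 1242 mod 73 = 1, the inverse is x = 69.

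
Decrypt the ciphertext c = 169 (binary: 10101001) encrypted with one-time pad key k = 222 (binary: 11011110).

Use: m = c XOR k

Step 1: XOR ciphertext with key:
  Ciphertext: 10101001
  Key:        11011110
  XOR:        01110111
Step 2: Plaintext = 01110111 = 119 in decimal.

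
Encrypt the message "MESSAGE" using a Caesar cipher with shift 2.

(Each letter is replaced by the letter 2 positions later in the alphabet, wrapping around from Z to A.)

Step 1: For each letter, shift forward by 2 positions (mod 26).
  M (position 12) -> position (12+2) mod 26 = 14 -> O
  E (position 4) -> position (4+2) mod 26 = 6 -> G
  S (position 18) -> position (18+2) mod 26 = 20 -> U
  S (position 18) -> position (18+2) mod 26 = 20 -> U
  A (position 0) -> position (0+2) mod 26 = 2 -> C
  G (position 6) -> position (6+2) mod 26 = 8 -> I
  E (position 4) -> position (4+2) mod 26 = 6 -> G
Result: OGUUCIG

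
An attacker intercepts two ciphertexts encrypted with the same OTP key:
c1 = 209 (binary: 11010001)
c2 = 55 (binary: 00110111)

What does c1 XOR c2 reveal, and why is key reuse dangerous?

Step 1: c1 XOR c2 = (m1 XOR k) XOR (m2 XOR k).
Step 2: By XOR associativity/commutativity: = m1 XOR m2 XOR k XOR k = m1 XOR m2.
Step 3: 11010001 XOR 00110111 = 11100110 = 230.
Step 4: The key cancels out! An attacker learns m1 XOR m2 = 230, revealing the relationship between plaintexts.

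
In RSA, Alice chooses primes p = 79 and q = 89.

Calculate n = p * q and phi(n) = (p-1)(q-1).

Step 1: n = p * q = 79 * 89 = 7031.
Step 2: phi(n) = (p-1)(q-1) = 78 * 88 = 6864.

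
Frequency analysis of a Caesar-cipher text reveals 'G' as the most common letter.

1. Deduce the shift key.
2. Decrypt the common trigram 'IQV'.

Step 1: In English, 'E' is the most frequent letter (12.7%).
Step 2: The most frequent ciphertext letter is 'G' (position 6).
Step 3: Shift = (6 - 4) mod 26 = 2.
Step 4: Decrypt 'IQV' by shifting back 2:
  I -> G
  Q -> O
  V -> T
Step 5: 'IQV' decrypts to 'GOT'.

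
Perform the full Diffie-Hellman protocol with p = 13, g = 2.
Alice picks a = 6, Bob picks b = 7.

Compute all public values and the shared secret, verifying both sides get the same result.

Step 1: A = g^a mod p = 2^6 mod 13 = 12.
Step 2: B = g^b mod p = 2^7 mod 13 = 11.
Step 3: Alice computes s = B^a mod p = 11^6 mod 13 = 12.
Step 4: Bob computes s = A^b mod p = 12^7 mod 13 = 12.
Both sides agree: shared secret = 12.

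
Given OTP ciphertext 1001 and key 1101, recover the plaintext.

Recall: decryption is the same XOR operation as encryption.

Step 1: XOR ciphertext with key:
  Ciphertext: 1001
  Key:        1101
  XOR:        0100
Step 2: Plaintext = 0100 = 4 in decimal.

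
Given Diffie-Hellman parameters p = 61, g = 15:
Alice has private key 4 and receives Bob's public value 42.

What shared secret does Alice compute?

Step 1: s = B^a mod p = 42^4 mod 61.
  42^1 mod 61 = 42
  42^2 mod 61 = (42 * 42) mod 61 = 56
  42^3 mod 61 = (56 * 42) mod 61 = 34
  42^4 mod 61 = (34 * 42) mod 61 = 25
Result: shared secret = 25.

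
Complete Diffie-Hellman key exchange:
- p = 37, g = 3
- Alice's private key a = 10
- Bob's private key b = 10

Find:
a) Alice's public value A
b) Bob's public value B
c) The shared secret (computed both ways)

Step 1: A = g^a mod p = 3^10 mod 37 = 34.
Step 2: B = g^b mod p = 3^10 mod 37 = 34.
Step 3: Alice computes s = B^a mod p = 34^10 mod 37 = 34.
Step 4: Bob computes s = A^b mod p = 34^10 mod 37 = 34.
Both sides agree: shared secret = 34.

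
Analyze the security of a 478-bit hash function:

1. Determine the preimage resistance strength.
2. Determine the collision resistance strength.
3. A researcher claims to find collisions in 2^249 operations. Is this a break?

Step 1: Preimage resistance requires brute-force of 2^478 operations.
Step 2: Collision resistance (birthday bound) = 2^(478/2) = 2^239.
Step 3: The claimed attack costs 2^249 operations.
Step 4: Since 2^249 >= 2^239, the claimed attack is no faster than the generic birthday attack, so this does not break collision resistance.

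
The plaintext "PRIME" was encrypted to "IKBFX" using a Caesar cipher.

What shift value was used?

Step 1: Compare first letters: P (position 15) -> I (position 8).
Step 2: Shift = (8 - 15) mod 26 = 19.
The shift value is 19.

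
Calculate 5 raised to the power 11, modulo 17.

Step 1: Compute 5^11 mod 17 step by step, reducing modulo 17 at each step.
  5^1 mod 17 = 5
  5^2 mod 17 = (5 * 5) mod 17 = 8
  5^3 mod 17 = (8 * 5) mod 17 = 6
  5^4 mod 17 = (6 * 5) mod 17 = 13
  5^5 mod 17 = (13 * 5) mod 17 = 14
  5^6 mod 17 = (14 * 5) mod 17 = 2
  5^7 mod 17 = (2 * 5) mod 17 = 10
  5^8 mod 17 = (10 * 5) mod 17 = 16
  5^9 mod 17 = (16 * 5) mod 17 = 12
  5^10 mod 17 = (12 * 5) mod 17 = 9
  5^11 mod 17 = (9 * 5) mod 17 = 11
Step 2: Result = 11.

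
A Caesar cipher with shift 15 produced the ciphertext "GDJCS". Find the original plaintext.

Step 1: Reverse the shift by subtracting 15 from each letter position.
  G (position 6) -> position (6-15) mod 26 = 17 -> R
  D (position 3) -> position (3-15) mod 26 = 14 -> O
  J (position 9) -> position (9-15) mod 26 = 20 -> U
  C (position 2) -> position (2-15) mod 26 = 13 -> N
  S (position 18) -> position (18-15) mod 26 = 3 -> D
Decrypted message: ROUND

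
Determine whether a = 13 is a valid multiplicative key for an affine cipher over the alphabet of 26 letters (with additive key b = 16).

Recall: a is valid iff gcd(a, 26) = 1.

Step 1: Compute gcd(13, 26).
Step 2: gcd(13, 26) = 13.
Since gcd = 13 != 1, 13 shares a common factor with 26, so it cannot be used.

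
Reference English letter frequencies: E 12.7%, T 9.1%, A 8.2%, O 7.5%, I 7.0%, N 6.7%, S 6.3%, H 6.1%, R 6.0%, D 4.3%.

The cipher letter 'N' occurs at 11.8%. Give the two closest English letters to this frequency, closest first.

Step 1: Observed frequency of 'N' is 11.8%.
Step 2: Compute distances to each reference frequency and sort:
  E (12.7%): difference = 0.9% <-- BEST
  T (9.1%): difference = 2.7% <-- RUNNER-UP
  A (8.2%): difference = 3.6%
  O (7.5%): difference = 4.3%
  I (7.0%): difference = 4.8%
Step 3: Most likely is 'E' (12.7%, diff 0.9%); second most likely is 'T' (9.1%, diff 2.7%).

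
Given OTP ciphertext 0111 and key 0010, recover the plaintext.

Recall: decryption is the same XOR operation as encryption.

Step 1: XOR ciphertext with key:
  Ciphertext: 0111
  Key:        0010
  XOR:        0101
Step 2: Plaintext = 0101 = 5 in decimal.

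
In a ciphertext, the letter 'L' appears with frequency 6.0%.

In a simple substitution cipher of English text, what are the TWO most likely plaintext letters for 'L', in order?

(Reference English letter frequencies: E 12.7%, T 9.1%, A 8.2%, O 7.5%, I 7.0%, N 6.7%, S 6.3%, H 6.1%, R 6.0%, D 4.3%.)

Step 1: Observed frequency of 'L' is 6.0%.
Step 2: Compute distances to each reference frequency and sort:
  R (6.0%): difference = 0.0% <-- BEST
  H (6.1%): difference = 0.1% <-- RUNNER-UP
  S (6.3%): difference = 0.3%
  N (6.7%): difference = 0.7%
  I (7.0%): difference = 1.0%
Step 3: Most likely is 'R' (6.0%, diff 0.0%); second most likely is 'H' (6.1%, diff 0.1%).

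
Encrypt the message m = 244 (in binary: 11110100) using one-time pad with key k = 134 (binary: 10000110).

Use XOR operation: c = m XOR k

Step 1: Write out the XOR operation bit by bit:
  Message: 11110100
  Key:     10000110
  XOR:     01110010
Step 2: Convert to decimal: 01110010 = 114.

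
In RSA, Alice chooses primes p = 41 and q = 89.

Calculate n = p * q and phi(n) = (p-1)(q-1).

Step 1: n = p * q = 41 * 89 = 3649.
Step 2: phi(n) = (p-1)(q-1) = 40 * 88 = 3520.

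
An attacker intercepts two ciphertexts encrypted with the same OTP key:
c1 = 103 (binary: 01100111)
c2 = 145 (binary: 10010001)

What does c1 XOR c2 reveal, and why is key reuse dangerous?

Step 1: c1 XOR c2 = (m1 XOR k) XOR (m2 XOR k).
Step 2: By XOR associativity/commutativity: = m1 XOR m2 XOR k XOR k = m1 XOR m2.
Step 3: 01100111 XOR 10010001 = 11110110 = 246.
Step 4: The key cancels out! An attacker learns m1 XOR m2 = 246, revealing the relationship between plaintexts.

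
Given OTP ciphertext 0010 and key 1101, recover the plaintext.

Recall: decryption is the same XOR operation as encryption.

Step 1: XOR ciphertext with key:
  Ciphertext: 0010
  Key:        1101
  XOR:        1111
Step 2: Plaintext = 1111 = 15 in decimal.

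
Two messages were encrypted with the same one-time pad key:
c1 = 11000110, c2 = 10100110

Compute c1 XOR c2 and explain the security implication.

Step 1: c1 XOR c2 = (m1 XOR k) XOR (m2 XOR k).
Step 2: By XOR associativity/commutativity: = m1 XOR m2 XOR k XOR k = m1 XOR m2.
Step 3: 11000110 XOR 10100110 = 01100000 = 96.
Step 4: The key cancels out! An attacker learns m1 XOR m2 = 96, revealing the relationship between plaintexts.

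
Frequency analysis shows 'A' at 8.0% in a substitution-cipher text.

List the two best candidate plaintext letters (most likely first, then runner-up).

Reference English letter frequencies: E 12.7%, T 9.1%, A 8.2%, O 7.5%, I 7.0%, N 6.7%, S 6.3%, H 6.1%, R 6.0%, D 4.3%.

Step 1: Observed frequency of 'A' is 8.0%.
Step 2: Compute distances to each reference frequency and sort:
  A (8.2%): difference = 0.2% <-- BEST
  O (7.5%): difference = 0.5% <-- RUNNER-UP
  I (7.0%): difference = 1.0%
  T (9.1%): difference = 1.1%
  N (6.7%): difference = 1.3%
Step 3: Most likely is 'A' (8.2%, diff 0.2%); second most likely is 'O' (7.5%, diff 0.5%).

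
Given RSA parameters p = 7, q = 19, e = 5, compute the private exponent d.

Step 1: n = 7 * 19 = 133.
Step 2: phi(n) = 6 * 18 = 108.
Step 3: Find d such that 5 * d = 1 (mod 108).
Step 4: d = 5^(-1) mod 108 = 65.
Verification: 5 * 65 = 325 = 3 * 108 + 1.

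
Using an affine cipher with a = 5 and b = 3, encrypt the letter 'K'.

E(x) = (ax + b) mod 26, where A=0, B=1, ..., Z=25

Step 1: Convert 'K' to number: x = 10.
Step 2: E(10) = (5 * 10 + 3) mod 26 = 53 mod 26 = 1.
Step 3: Convert 1 back to letter: B.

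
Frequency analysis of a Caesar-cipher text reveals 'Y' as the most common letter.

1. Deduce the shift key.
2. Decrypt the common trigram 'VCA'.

Step 1: In English, 'E' is the most frequent letter (12.7%).
Step 2: The most frequent ciphertext letter is 'Y' (position 24).
Step 3: Shift = (24 - 4) mod 26 = 20.
Step 4: Decrypt 'VCA' by shifting back 20:
  V -> B
  C -> I
  A -> G
Step 5: 'VCA' decrypts to 'BIG'.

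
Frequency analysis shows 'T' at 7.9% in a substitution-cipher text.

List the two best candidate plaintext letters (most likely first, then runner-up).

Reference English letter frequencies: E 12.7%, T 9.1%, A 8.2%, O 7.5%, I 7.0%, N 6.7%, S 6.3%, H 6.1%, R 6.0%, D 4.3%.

Step 1: Observed frequency of 'T' is 7.9%.
Step 2: Compute distances to each reference frequency and sort:
  A (8.2%): difference = 0.3% <-- BEST
  O (7.5%): difference = 0.4% <-- RUNNER-UP
  I (7.0%): difference = 0.9%
  T (9.1%): difference = 1.2%
  N (6.7%): difference = 1.2%
Step 3: Most likely is 'A' (8.2%, diff 0.3%); second most likely is 'O' (7.5%, diff 0.4%).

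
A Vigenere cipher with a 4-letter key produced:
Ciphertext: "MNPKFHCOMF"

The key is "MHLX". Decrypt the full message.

Step 1: Key 'MHLX' has length 4. Extended key: MHLXMHLXMH
Step 2: Decrypt each position:
  M(12) - M(12) = 0 = A
  N(13) - H(7) = 6 = G
  P(15) - L(11) = 4 = E
  K(10) - X(23) = 13 = N
  F(5) - M(12) = 19 = T
  H(7) - H(7) = 0 = A
  C(2) - L(11) = 17 = R
  O(14) - X(23) = 17 = R
  M(12) - M(12) = 0 = A
  F(5) - H(7) = 24 = Y
Plaintext: AGENTARRAY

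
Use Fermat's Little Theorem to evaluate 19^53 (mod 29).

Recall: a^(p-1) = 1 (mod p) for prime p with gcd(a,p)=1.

Step 1: Since 29 is prime, by Fermat's Little Theorem: 19^28 = 1 (mod 29).
Step 2: Reduce exponent: 53 mod 28 = 25.
Step 3: So 19^53 = 19^25 (mod 29).
Step 4: 19^25 mod 29 = 2.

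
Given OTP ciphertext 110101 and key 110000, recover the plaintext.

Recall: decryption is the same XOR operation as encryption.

Step 1: XOR ciphertext with key:
  Ciphertext: 110101
  Key:        110000
  XOR:        000101
Step 2: Plaintext = 000101 = 5 in decimal.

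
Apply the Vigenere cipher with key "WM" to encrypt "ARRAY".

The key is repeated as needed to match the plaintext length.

Step 1: Repeat key to match plaintext length:
  Plaintext: ARRAY
  Key:       WMWMW
Step 2: Encrypt each letter:
  A(0) + W(22) = (0+22) mod 26 = 22 = W
  R(17) + M(12) = (17+12) mod 26 = 3 = D
  R(17) + W(22) = (17+22) mod 26 = 13 = N
  A(0) + M(12) = (0+12) mod 26 = 12 = M
  Y(24) + W(22) = (24+22) mod 26 = 20 = U
Ciphertext: WDNMU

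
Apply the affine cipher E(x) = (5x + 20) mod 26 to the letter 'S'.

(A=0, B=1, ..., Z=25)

Step 1: Convert 'S' to number: x = 18.
Step 2: E(18) = (5 * 18 + 20) mod 26 = 110 mod 26 = 6.
Step 3: Convert 6 back to letter: G.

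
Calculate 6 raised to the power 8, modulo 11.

Step 1: Compute 6^8 mod 11 step by step, reducing modulo 11 at each step.
  6^1 mod 11 = 6
  6^2 mod 11 = (6 * 6) mod 11 = 3
  6^3 mod 11 = (3 * 6) mod 11 = 7
  6^4 mod 11 = (7 * 6) mod 11 = 9
  6^5 mod 11 = (9 * 6) mod 11 = 10
  6^6 mod 11 = (10 * 6) mod 11 = 5
  6^7 mod 11 = (5 * 6) mod 11 = 8
  6^8 mod 11 = (8 * 6) mod 11 = 4
Step 2: Result = 4.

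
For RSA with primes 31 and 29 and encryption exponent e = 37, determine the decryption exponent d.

Step 1: n = 31 * 29 = 899.
Step 2: phi(n) = 30 * 28 = 840.
Step 3: Find d such that 37 * d = 1 (mod 840).
Step 4: d = 37^(-1) mod 840 = 613.
Verification: 37 * 613 = 22681 = 27 * 840 + 1.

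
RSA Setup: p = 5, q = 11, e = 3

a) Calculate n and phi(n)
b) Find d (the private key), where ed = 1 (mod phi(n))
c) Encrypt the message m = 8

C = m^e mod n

Step 1: n = 5 * 11 = 55.
Step 2: phi(n) = (5-1)(11-1) = 4 * 10 = 40.
Step 3: Find d = 3^(-1) mod 40 = 27.
  Verify: 3 * 27 = 81 = 1 (mod 40).
Step 4: C = 8^3 mod 55 = 17.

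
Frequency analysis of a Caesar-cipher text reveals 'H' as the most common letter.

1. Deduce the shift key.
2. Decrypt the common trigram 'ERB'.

Step 1: In English, 'E' is the most frequent letter (12.7%).
Step 2: The most frequent ciphertext letter is 'H' (position 7).
Step 3: Shift = (7 - 4) mod 26 = 3.
Step 4: Decrypt 'ERB' by shifting back 3:
  E -> B
  R -> O
  B -> Y
Step 5: 'ERB' decrypts to 'BOY'.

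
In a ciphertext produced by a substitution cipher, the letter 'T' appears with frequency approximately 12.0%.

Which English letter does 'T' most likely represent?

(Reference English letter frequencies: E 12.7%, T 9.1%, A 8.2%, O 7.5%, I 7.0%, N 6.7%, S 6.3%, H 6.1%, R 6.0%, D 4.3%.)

Step 1: The observed frequency is 12.0%.
Step 2: Compare with English frequencies:
  E: 12.7% (difference: 0.7%) <-- closest
  T: 9.1% (difference: 2.9%)
  A: 8.2% (difference: 3.8%)
  O: 7.5% (difference: 4.5%)
  I: 7.0% (difference: 5.0%)
  N: 6.7% (difference: 5.3%)
  S: 6.3% (difference: 5.7%)
  H: 6.1% (difference: 5.9%)
  R: 6.0% (difference: 6.0%)
  D: 4.3% (difference: 7.7%)
Step 3: 'T' most likely represents 'E' (frequency 12.7%).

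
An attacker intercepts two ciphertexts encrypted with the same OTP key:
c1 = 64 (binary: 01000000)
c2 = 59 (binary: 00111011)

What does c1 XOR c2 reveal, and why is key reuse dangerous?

Step 1: c1 XOR c2 = (m1 XOR k) XOR (m2 XOR k).
Step 2: By XOR associativity/commutativity: = m1 XOR m2 XOR k XOR k = m1 XOR m2.
Step 3: 01000000 XOR 00111011 = 01111011 = 123.
Step 4: The key cancels out! An attacker learns m1 XOR m2 = 123, revealing the relationship between plaintexts.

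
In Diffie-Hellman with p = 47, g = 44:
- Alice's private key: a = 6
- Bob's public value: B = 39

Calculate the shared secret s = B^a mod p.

Step 1: s = B^a mod p = 39^6 mod 47.
  39^1 mod 47 = 39
  39^2 mod 47 = (39 * 39) mod 47 = 17
  39^3 mod 47 = (17 * 39) mod 47 = 5
  39^4 mod 47 = (5 * 39) mod 47 = 7
  39^5 mod 47 = (7 * 39) mod 47 = 38
  39^6 mod 47 = (38 * 39) mod 47 = 25
Result: shared secret = 25.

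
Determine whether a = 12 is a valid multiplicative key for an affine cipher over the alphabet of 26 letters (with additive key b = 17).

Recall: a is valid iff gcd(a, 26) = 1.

Step 1: Compute gcd(12, 26).
Step 2: gcd(12, 26) = 2.
Since gcd = 2 != 1, 12 shares a common factor with 26, so it cannot be used.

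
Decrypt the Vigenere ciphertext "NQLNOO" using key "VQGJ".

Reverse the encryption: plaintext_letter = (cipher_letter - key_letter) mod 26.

Step 1: Extend key: VQGJVQ
Step 2: Decrypt each letter (c - k) mod 26:
  N(13) - V(21) = (13-21) mod 26 = 18 = S
  Q(16) - Q(16) = (16-16) mod 26 = 0 = A
  L(11) - G(6) = (11-6) mod 26 = 5 = F
  N(13) - J(9) = (13-9) mod 26 = 4 = E
  O(14) - V(21) = (14-21) mod 26 = 19 = T
  O(14) - Q(16) = (14-16) mod 26 = 24 = Y
Plaintext: SAFETY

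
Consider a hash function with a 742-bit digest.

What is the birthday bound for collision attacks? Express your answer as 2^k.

Step 1: The birthday paradox gives collision probability ~50% after sqrt(2^n) = 2^(n/2) hashes.
Step 2: For 742-bit output: 2^(742/2) = 2^371.
Step 3: Approximately 2^371 hash computations needed.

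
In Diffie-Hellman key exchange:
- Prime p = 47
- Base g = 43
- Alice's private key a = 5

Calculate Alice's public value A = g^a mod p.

Step 1: A = g^a mod p = 43^5 mod 47.
  43^1 mod 47 = 43
  43^2 mod 47 = (43 * 43) mod 47 = 16
  43^3 mod 47 = (16 * 43) mod 47 = 30
  43^4 mod 47 = (30 * 43) mod 47 = 21
  43^5 mod 47 = (21 * 43) mod 47 = 10
Result: A = 10.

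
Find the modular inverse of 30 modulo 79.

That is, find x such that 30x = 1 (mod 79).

Step 1: We need x such that 30 * x = 1 (mod 79).
Step 2: Using the extended Euclidean algorithm or trial:
  30 * 29 = 870 = 11 * 79 + 1.
Step 3: Since 870 mod 79 = 1, the inverse is x = 29.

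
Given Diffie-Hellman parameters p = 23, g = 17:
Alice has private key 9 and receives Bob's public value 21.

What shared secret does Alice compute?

Step 1: s = B^a mod p = 21^9 mod 23.
  21^1 mod 23 = 21
  21^2 mod 23 = (21 * 21) mod 23 = 4
  21^3 mod 23 = (4 * 21) mod 23 = 15
  21^4 mod 23 = (15 * 21) mod 23 = 16
  21^5 mod 23 = (16 * 21) mod 23 = 14
  21^6 mod 23 = (14 * 21) mod 23 = 18
  21^7 mod 23 = (18 * 21) mod 23 = 10
  21^8 mod 23 = (10 * 21) mod 23 = 3
  21^9 mod 23 = (3 * 21) mod 23 = 17
Result: shared secret = 17.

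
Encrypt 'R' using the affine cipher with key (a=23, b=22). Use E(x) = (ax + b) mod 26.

Step 1: Convert 'R' to number: x = 17.
Step 2: E(17) = (23 * 17 + 22) mod 26 = 413 mod 26 = 23.
Step 3: Convert 23 back to letter: X.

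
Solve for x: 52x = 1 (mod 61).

Step 1: We need x such that 52 * x = 1 (mod 61).
Step 2: Using the extended Euclidean algorithm or trial:
  52 * 27 = 1404 = 23 * 61 + 1.
Step 3: Since 1404 mod 61 = 1, the inverse is x = 27.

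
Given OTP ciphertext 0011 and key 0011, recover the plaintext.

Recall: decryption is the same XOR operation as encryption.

Step 1: XOR ciphertext with key:
  Ciphertext: 0011
  Key:        0011
  XOR:        0000
Step 2: Plaintext = 0000 = 0 in decimal.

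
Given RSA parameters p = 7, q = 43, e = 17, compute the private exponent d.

Step 1: n = 7 * 43 = 301.
Step 2: phi(n) = 6 * 42 = 252.
Step 3: Find d such that 17 * d = 1 (mod 252).
Step 4: d = 17^(-1) mod 252 = 89.
Verification: 17 * 89 = 1513 = 6 * 252 + 1.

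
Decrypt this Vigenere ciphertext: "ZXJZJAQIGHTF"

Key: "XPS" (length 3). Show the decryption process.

Step 1: Key 'XPS' has length 3. Extended key: XPSXPSXPSXPS
Step 2: Decrypt each position:
  Z(25) - X(23) = 2 = C
  X(23) - P(15) = 8 = I
  J(9) - S(18) = 17 = R
  Z(25) - X(23) = 2 = C
  J(9) - P(15) = 20 = U
  A(0) - S(18) = 8 = I
  Q(16) - X(23) = 19 = T
  I(8) - P(15) = 19 = T
  G(6) - S(18) = 14 = O
  H(7) - X(23) = 10 = K
  T(19) - P(15) = 4 = E
  F(5) - S(18) = 13 = N
Plaintext: CIRCUITTOKEN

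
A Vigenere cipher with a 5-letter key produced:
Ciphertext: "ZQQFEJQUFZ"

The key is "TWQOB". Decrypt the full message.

Step 1: Key 'TWQOB' has length 5. Extended key: TWQOBTWQOB
Step 2: Decrypt each position:
  Z(25) - T(19) = 6 = G
  Q(16) - W(22) = 20 = U
  Q(16) - Q(16) = 0 = A
  F(5) - O(14) = 17 = R
  E(4) - B(1) = 3 = D
  J(9) - T(19) = 16 = Q
  Q(16) - W(22) = 20 = U
  U(20) - Q(16) = 4 = E
  F(5) - O(14) = 17 = R
  Z(25) - B(1) = 24 = Y
Plaintext: GUARDQUERY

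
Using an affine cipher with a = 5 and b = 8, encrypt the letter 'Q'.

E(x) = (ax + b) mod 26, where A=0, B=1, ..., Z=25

Step 1: Convert 'Q' to number: x = 16.
Step 2: E(16) = (5 * 16 + 8) mod 26 = 88 mod 26 = 10.
Step 3: Convert 10 back to letter: K.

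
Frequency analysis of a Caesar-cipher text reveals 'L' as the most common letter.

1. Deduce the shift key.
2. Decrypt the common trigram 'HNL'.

Step 1: In English, 'E' is the most frequent letter (12.7%).
Step 2: The most frequent ciphertext letter is 'L' (position 11).
Step 3: Shift = (11 - 4) mod 26 = 7.
Step 4: Decrypt 'HNL' by shifting back 7:
  H -> A
  N -> G
  L -> E
Step 5: 'HNL' decrypts to 'AGE'.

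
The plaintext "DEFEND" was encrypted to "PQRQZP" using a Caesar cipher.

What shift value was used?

Step 1: Compare first letters: D (position 3) -> P (position 15).
Step 2: Shift = (15 - 3) mod 26 = 12.
The shift value is 12.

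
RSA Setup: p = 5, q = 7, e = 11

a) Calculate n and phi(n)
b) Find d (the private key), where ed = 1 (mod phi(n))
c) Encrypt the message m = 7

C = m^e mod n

Step 1: n = 5 * 7 = 35.
Step 2: phi(n) = (5-1)(7-1) = 4 * 6 = 24.
Step 3: Find d = 11^(-1) mod 24 = 11.
  Verify: 11 * 11 = 121 = 1 (mod 24).
Step 4: C = 7^11 mod 35 = 28.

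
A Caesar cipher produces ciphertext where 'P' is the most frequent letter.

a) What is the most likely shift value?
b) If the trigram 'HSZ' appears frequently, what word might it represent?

Step 1: In English, 'E' is the most frequent letter (12.7%).
Step 2: The most frequent ciphertext letter is 'P' (position 15).
Step 3: Shift = (15 - 4) mod 26 = 11.
Step 4: Decrypt 'HSZ' by shifting back 11:
  H -> W
  S -> H
  Z -> O
Step 5: 'HSZ' decrypts to 'WHO'.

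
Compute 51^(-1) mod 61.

Step 1: We need x such that 51 * x = 1 (mod 61).
Step 2: Using the extended Euclidean algorithm or trial:
  51 * 6 = 306 = 5 * 61 + 1.
Step 3: Since 306 mod 61 = 1, the inverse is x = 6.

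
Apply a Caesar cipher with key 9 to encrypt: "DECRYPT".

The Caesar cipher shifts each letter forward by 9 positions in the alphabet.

Step 1: For each letter, shift forward by 9 positions (mod 26).
  D (position 3) -> position (3+9) mod 26 = 12 -> M
  E (position 4) -> position (4+9) mod 26 = 13 -> N
  C (position 2) -> position (2+9) mod 26 = 11 -> L
  R (position 17) -> position (17+9) mod 26 = 0 -> A
  Y (position 24) -> position (24+9) mod 26 = 7 -> H
  P (position 15) -> position (15+9) mod 26 = 24 -> Y
  T (position 19) -> position (19+9) mod 26 = 2 -> C
Result: MNLAHYC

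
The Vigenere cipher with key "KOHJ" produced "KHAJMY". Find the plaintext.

Step 1: Extend key: KOHJKO
Step 2: Decrypt each letter (c - k) mod 26:
  K(10) - K(10) = (10-10) mod 26 = 0 = A
  H(7) - O(14) = (7-14) mod 26 = 19 = T
  A(0) - H(7) = (0-7) mod 26 = 19 = T
  J(9) - J(9) = (9-9) mod 26 = 0 = A
  M(12) - K(10) = (12-10) mod 26 = 2 = C
  Y(24) - O(14) = (24-14) mod 26 = 10 = K
Plaintext: ATTACK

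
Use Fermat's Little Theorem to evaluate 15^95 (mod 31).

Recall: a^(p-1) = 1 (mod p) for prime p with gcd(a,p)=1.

Step 1: Since 31 is prime, by Fermat's Little Theorem: 15^30 = 1 (mod 31).
Step 2: Reduce exponent: 95 mod 30 = 5.
Step 3: So 15^95 = 15^5 (mod 31).
Step 4: 15^5 mod 31 = 30.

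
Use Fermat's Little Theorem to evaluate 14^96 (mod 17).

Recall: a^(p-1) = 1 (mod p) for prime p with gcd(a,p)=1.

Step 1: Since 17 is prime, by Fermat's Little Theorem: 14^16 = 1 (mod 17).
Step 2: Reduce exponent: 96 mod 16 = 0.
Step 3: So 14^96 = 14^0 (mod 17).
Step 4: 14^0 mod 17 = 1.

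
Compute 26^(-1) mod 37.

Step 1: We need x such that 26 * x = 1 (mod 37).
Step 2: Using the extended Euclidean algorithm or trial:
  26 * 10 = 260 = 7 * 37 + 1.
Step 3: Since 260 mod 37 = 1, the inverse is x = 10.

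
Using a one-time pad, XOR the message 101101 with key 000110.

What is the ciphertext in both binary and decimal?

Step 1: Write out the XOR operation bit by bit:
  Message: 101101
  Key:     000110
  XOR:     101011
Step 2: Convert to decimal: 101011 = 43.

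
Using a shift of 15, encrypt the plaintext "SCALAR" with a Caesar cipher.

Step 1: For each letter, shift forward by 15 positions (mod 26).
  S (position 18) -> position (18+15) mod 26 = 7 -> H
  C (position 2) -> position (2+15) mod 26 = 17 -> R
  A (position 0) -> position (0+15) mod 26 = 15 -> P
  L (position 11) -> position (11+15) mod 26 = 0 -> A
  A (position 0) -> position (0+15) mod 26 = 15 -> P
  R (position 17) -> position (17+15) mod 26 = 6 -> G
Result: HRPAPG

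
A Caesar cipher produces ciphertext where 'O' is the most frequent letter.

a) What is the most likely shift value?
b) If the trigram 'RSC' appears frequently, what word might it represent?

Step 1: In English, 'E' is the most frequent letter (12.7%).
Step 2: The most frequent ciphertext letter is 'O' (position 14).
Step 3: Shift = (14 - 4) mod 26 = 10.
Step 4: Decrypt 'RSC' by shifting back 10:
  R -> H
  S -> I
  C -> S
Step 5: 'RSC' decrypts to 'HIS'.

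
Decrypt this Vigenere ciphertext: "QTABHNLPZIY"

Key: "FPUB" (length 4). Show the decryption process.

Step 1: Key 'FPUB' has length 4. Extended key: FPUBFPUBFPU
Step 2: Decrypt each position:
  Q(16) - F(5) = 11 = L
  T(19) - P(15) = 4 = E
  A(0) - U(20) = 6 = G
  B(1) - B(1) = 0 = A
  H(7) - F(5) = 2 = C
  N(13) - P(15) = 24 = Y
  L(11) - U(20) = 17 = R
  P(15) - B(1) = 14 = O
  Z(25) - F(5) = 20 = U
  I(8) - P(15) = 19 = T
  Y(24) - U(20) = 4 = E
Plaintext: LEGACYROUTE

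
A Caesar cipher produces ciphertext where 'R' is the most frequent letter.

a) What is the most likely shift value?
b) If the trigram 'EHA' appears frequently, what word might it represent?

Step 1: In English, 'E' is the most frequent letter (12.7%).
Step 2: The most frequent ciphertext letter is 'R' (position 17).
Step 3: Shift = (17 - 4) mod 26 = 13.
Step 4: Decrypt 'EHA' by shifting back 13:
  E -> R
  H -> U
  A -> N
Step 5: 'EHA' decrypts to 'RUN'.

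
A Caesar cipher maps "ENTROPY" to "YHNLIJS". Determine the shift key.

Step 1: Compare first letters: E (position 4) -> Y (position 24).
Step 2: Shift = (24 - 4) mod 26 = 20.
The shift value is 20.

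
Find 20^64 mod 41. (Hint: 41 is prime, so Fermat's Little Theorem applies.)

Step 1: Since 41 is prime, by Fermat's Little Theorem: 20^40 = 1 (mod 41).
Step 2: Reduce exponent: 64 mod 40 = 24.
Step 3: So 20^64 = 20^24 (mod 41).
Step 4: 20^24 mod 41 = 18.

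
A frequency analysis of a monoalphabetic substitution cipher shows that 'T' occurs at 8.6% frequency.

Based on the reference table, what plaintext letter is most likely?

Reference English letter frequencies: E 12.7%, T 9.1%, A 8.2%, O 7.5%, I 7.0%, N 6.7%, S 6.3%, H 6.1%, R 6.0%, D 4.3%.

Step 1: The observed frequency is 8.6%.
Step 2: Compare with English frequencies:
  E: 12.7% (difference: 4.1%)
  T: 9.1% (difference: 0.5%)
  A: 8.2% (difference: 0.4%) <-- closest
  O: 7.5% (difference: 1.1%)
  I: 7.0% (difference: 1.6%)
  N: 6.7% (difference: 1.9%)
  S: 6.3% (difference: 2.3%)
  H: 6.1% (difference: 2.5%)
  R: 6.0% (difference: 2.6%)
  D: 4.3% (difference: 4.3%)
Step 3: 'T' most likely represents 'A' (frequency 8.2%).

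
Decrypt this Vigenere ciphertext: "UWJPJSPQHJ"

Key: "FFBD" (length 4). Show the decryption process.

Step 1: Key 'FFBD' has length 4. Extended key: FFBDFFBDFF
Step 2: Decrypt each position:
  U(20) - F(5) = 15 = P
  W(22) - F(5) = 17 = R
  J(9) - B(1) = 8 = I
  P(15) - D(3) = 12 = M
  J(9) - F(5) = 4 = E
  S(18) - F(5) = 13 = N
  P(15) - B(1) = 14 = O
  Q(16) - D(3) = 13 = N
  H(7) - F(5) = 2 = C
  J(9) - F(5) = 4 = E
Plaintext: PRIMENONCE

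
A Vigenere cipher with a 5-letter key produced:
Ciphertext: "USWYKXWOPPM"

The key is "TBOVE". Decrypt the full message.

Step 1: Key 'TBOVE' has length 5. Extended key: TBOVETBOVET
Step 2: Decrypt each position:
  U(20) - T(19) = 1 = B
  S(18) - B(1) = 17 = R
  W(22) - O(14) = 8 = I
  Y(24) - V(21) = 3 = D
  K(10) - E(4) = 6 = G
  X(23) - T(19) = 4 = E
  W(22) - B(1) = 21 = V
  O(14) - O(14) = 0 = A
  P(15) - V(21) = 20 = U
  P(15) - E(4) = 11 = L
  M(12) - T(19) = 19 = T
Plaintext: BRIDGEVAULT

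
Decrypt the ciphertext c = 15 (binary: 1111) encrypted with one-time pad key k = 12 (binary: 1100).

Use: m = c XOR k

Step 1: XOR ciphertext with key:
  Ciphertext: 1111
  Key:        1100
  XOR:        0011
Step 2: Plaintext = 0011 = 3 in decimal.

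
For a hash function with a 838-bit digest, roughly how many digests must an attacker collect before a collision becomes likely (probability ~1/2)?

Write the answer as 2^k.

Step 1: The birthday paradox gives collision probability ~50% after sqrt(2^n) = 2^(n/2) hashes.
Step 2: For 838-bit output: 2^(838/2) = 2^419.
Step 3: Approximately 2^419 hash computations needed.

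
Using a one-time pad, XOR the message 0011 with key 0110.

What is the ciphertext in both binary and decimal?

Step 1: Write out the XOR operation bit by bit:
  Message: 0011
  Key:     0110
  XOR:     0101
Step 2: Convert to decimal: 0101 = 5.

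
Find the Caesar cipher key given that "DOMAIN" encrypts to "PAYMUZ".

Step 1: Compare first letters: D (position 3) -> P (position 15).
Step 2: Shift = (15 - 3) mod 26 = 12.
The shift value is 12.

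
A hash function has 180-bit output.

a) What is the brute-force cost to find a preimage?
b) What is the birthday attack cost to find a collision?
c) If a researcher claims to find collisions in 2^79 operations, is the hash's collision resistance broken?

Step 1: Preimage resistance requires brute-force of 2^180 operations.
Step 2: Collision resistance (birthday bound) = 2^(180/2) = 2^90.
Step 3: The claimed attack costs 2^79 operations.
Step 4: Since 2^79 < 2^90, the claimed attack beats the generic birthday bound, so collision resistance is broken.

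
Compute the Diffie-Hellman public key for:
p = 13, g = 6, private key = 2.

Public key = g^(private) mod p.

Step 1: A = g^a mod p = 6^2 mod 13.
  6^1 mod 13 = 6
  6^2 mod 13 = (6 * 6) mod 13 = 10
Result: A = 10.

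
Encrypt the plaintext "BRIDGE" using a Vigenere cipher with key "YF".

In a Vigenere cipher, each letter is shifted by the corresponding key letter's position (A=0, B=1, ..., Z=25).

Step 1: Repeat key to match plaintext length:
  Plaintext: BRIDGE
  Key:       YFYFYF
Step 2: Encrypt each letter:
  B(1) + Y(24) = (1+24) mod 26 = 25 = Z
  R(17) + F(5) = (17+5) mod 26 = 22 = W
  I(8) + Y(24) = (8+24) mod 26 = 6 = G
  D(3) + F(5) = (3+5) mod 26 = 8 = I
  G(6) + Y(24) = (6+24) mod 26 = 4 = E
  E(4) + F(5) = (4+5) mod 26 = 9 = J
Ciphertext: ZWGIEJ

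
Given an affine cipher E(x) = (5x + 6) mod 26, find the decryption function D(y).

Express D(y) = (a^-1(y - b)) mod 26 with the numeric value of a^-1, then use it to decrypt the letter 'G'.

Step 1: Find a^-1, the modular inverse of 5 mod 26.
Step 2: We need 5 * a^-1 = 1 (mod 26).
Step 3: 5 * 21 = 105 = 4 * 26 + 1, so a^-1 = 21.
Step 4: D(y) = 21(y - 6) mod 26.
Step 5: Apply to 'G' (y = 6): D(6) = 21 * (6 - 6) mod 26 = 21 * 0 mod 26 = 0 -> 'A'.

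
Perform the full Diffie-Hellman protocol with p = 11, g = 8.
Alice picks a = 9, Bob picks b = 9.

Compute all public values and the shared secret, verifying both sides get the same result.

Step 1: A = g^a mod p = 8^9 mod 11 = 7.
Step 2: B = g^b mod p = 8^9 mod 11 = 7.
Step 3: Alice computes s = B^a mod p = 7^9 mod 11 = 8.
Step 4: Bob computes s = A^b mod p = 7^9 mod 11 = 8.
Both sides agree: shared secret = 8.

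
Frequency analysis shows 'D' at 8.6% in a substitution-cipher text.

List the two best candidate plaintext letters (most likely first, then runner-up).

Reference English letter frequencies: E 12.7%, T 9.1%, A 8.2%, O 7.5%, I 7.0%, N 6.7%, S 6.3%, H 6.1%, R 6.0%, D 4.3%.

Step 1: Observed frequency of 'D' is 8.6%.
Step 2: Compute distances to each reference frequency and sort:
  A (8.2%): difference = 0.4% <-- BEST
  T (9.1%): difference = 0.5% <-- RUNNER-UP
  O (7.5%): difference = 1.1%
  I (7.0%): difference = 1.6%
  N (6.7%): difference = 1.9%
Step 3: Most likely is 'A' (8.2%, diff 0.4%); second most likely is 'T' (9.1%, diff 0.5%).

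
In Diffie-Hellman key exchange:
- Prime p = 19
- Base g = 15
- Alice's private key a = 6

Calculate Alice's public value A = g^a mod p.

Step 1: A = g^a mod p = 15^6 mod 19.
  15^1 mod 19 = 15
  15^2 mod 19 = (15 * 15) mod 19 = 16
  15^3 mod 19 = (16 * 15) mod 19 = 12
  15^4 mod 19 = (12 * 15) mod 19 = 9
  15^5 mod 19 = (9 * 15) mod 19 = 2
  15^6 mod 19 = (2 * 15) mod 19 = 11
Result: A = 11.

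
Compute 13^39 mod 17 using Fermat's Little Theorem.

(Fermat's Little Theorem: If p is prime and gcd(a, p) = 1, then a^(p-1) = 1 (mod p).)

Step 1: Since 17 is prime, by Fermat's Little Theorem: 13^16 = 1 (mod 17).
Step 2: Reduce exponent: 39 mod 16 = 7.
Step 3: So 13^39 = 13^7 (mod 17).
Step 4: 13^7 mod 17 = 4.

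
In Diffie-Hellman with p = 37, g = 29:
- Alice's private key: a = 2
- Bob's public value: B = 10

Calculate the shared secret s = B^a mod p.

Step 1: s = B^a mod p = 10^2 mod 37.
  10^1 mod 37 = 10
  10^2 mod 37 = (10 * 10) mod 37 = 26
Result: shared secret = 26.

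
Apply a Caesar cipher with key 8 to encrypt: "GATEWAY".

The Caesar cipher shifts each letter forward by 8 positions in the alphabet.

Step 1: For each letter, shift forward by 8 positions (mod 26).
  G (position 6) -> position (6+8) mod 26 = 14 -> O
  A (position 0) -> position (0+8) mod 26 = 8 -> I
  T (position 19) -> position (19+8) mod 26 = 1 -> B
  E (position 4) -> position (4+8) mod 26 = 12 -> M
  W (position 22) -> position (22+8) mod 26 = 4 -> E
  A (position 0) -> position (0+8) mod 26 = 8 -> I
  Y (position 24) -> position (24+8) mod 26 = 6 -> G
Result: OIBMEIG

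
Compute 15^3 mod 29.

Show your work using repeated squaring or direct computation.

Step 1: Compute 15^3 mod 29 step by step, reducing modulo 29 at each step.
  15^1 mod 29 = 15
  15^2 mod 29 = (15 * 15) mod 29 = 22
  15^3 mod 29 = (22 * 15) mod 29 = 11
Step 2: Result = 11.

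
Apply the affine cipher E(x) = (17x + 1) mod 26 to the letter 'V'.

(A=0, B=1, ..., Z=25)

Step 1: Convert 'V' to number: x = 21.
Step 2: E(21) = (17 * 21 + 1) mod 26 = 358 mod 26 = 20.
Step 3: Convert 20 back to letter: U.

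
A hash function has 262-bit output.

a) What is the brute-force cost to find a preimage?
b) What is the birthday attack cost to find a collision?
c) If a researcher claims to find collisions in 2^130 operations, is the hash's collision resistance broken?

Step 1: Preimage resistance requires brute-force of 2^262 operations.
Step 2: Collision resistance (birthday bound) = 2^(262/2) = 2^131.
Step 3: The claimed attack costs 2^130 operations.
Step 4: Since 2^130 < 2^131, the claimed attack beats the generic birthday bound, so collision resistance is broken.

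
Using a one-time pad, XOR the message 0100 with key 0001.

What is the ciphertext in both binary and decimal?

Step 1: Write out the XOR operation bit by bit:
  Message: 0100
  Key:     0001
  XOR:     0101
Step 2: Convert to decimal: 0101 = 5.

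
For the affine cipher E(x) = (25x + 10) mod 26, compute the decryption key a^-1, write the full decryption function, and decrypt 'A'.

Step 1: Find a^-1, the modular inverse of 25 mod 26.
Step 2: We need 25 * a^-1 = 1 (mod 26).
Step 3: 25 * 25 = 625 = 24 * 26 + 1, so a^-1 = 25.
Step 4: D(y) = 25(y - 10) mod 26.
Step 5: Apply to 'A' (y = 0): D(0) = 25 * (0 - 10) mod 26 = 25 * -10 mod 26 = 10 -> 'K'.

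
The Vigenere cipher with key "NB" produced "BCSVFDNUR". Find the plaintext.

Step 1: Extend key: NBNBNBNBN
Step 2: Decrypt each letter (c - k) mod 26:
  B(1) - N(13) = (1-13) mod 26 = 14 = O
  C(2) - B(1) = (2-1) mod 26 = 1 = B
  S(18) - N(13) = (18-13) mod 26 = 5 = F
  V(21) - B(1) = (21-1) mod 26 = 20 = U
  F(5) - N(13) = (5-13) mod 26 = 18 = S
  D(3) - B(1) = (3-1) mod 26 = 2 = C
  N(13) - N(13) = (13-13) mod 26 = 0 = A
  U(20) - B(1) = (20-1) mod 26 = 19 = T
  R(17) - N(13) = (17-13) mod 26 = 4 = E
Plaintext: OBFUSCATE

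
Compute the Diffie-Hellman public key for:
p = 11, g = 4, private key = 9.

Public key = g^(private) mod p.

Step 1: A = g^a mod p = 4^9 mod 11.
  4^1 mod 11 = 4
  4^2 mod 11 = (4 * 4) mod 11 = 5
  4^3 mod 11 = (5 * 4) mod 11 = 9
  4^4 mod 11 = (9 * 4) mod 11 = 3
  4^5 mod 11 = (3 * 4) mod 11 = 1
  4^6 mod 11 = (1 * 4) mod 11 = 4
  4^7 mod 11 = (4 * 4) mod 11 = 5
  4^8 mod 11 = (5 * 4) mod 11 = 9
  4^9 mod 11 = (9 * 4) mod 11 = 3
Result: A = 3.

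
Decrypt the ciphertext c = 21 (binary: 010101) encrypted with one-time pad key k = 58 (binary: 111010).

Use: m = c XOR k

Step 1: XOR ciphertext with key:
  Ciphertext: 010101
  Key:        111010
  XOR:        101111
Step 2: Plaintext = 101111 = 47 in decimal.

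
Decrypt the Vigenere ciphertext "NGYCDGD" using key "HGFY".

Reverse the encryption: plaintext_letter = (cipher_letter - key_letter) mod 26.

Step 1: Extend key: HGFYHGF
Step 2: Decrypt each letter (c - k) mod 26:
  N(13) - H(7) = (13-7) mod 26 = 6 = G
  G(6) - G(6) = (6-6) mod 26 = 0 = A
  Y(24) - F(5) = (24-5) mod 26 = 19 = T
  C(2) - Y(24) = (2-24) mod 26 = 4 = E
  D(3) - H(7) = (3-7) mod 26 = 22 = W
  G(6) - G(6) = (6-6) mod 26 = 0 = A
  D(3) - F(5) = (3-5) mod 26 = 24 = Y
Plaintext: GATEWAY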